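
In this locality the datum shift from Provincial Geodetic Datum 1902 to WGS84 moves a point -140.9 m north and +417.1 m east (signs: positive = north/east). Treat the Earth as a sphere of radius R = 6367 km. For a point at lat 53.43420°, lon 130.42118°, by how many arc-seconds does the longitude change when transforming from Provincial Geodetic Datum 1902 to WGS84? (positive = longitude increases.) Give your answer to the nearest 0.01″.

At latitude 53.43420°, cos φ = 0.595746.
One radian of longitude at latitude φ spans R cos φ, so Δλ = ΔE / (R cos φ) = 417.1 / (6367000 × 0.595746) = 1.0996e-04 rad = 22.681″.

Δλ = 22.68″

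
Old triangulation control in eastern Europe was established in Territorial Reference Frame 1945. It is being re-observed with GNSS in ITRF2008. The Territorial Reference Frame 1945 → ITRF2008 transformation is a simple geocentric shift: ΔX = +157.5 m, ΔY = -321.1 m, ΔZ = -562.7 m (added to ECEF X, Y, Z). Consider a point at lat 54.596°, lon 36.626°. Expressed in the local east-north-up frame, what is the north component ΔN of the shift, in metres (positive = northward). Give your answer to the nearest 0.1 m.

At φ = 54.596°, λ = 36.626°: sin φ = 0.815087, cos φ = 0.579338, sin λ = 0.596589, cos λ = 0.802547.
ΔN = −sin φ cos λ·ΔX − sin φ sin λ·ΔY + cos φ·ΔZ = −(0.815087)(0.802547)(157.5) − (0.815087)(0.596589)(-321.1) + (0.579338)(-562.7) = -272.88 m.

ΔN = -272.9 m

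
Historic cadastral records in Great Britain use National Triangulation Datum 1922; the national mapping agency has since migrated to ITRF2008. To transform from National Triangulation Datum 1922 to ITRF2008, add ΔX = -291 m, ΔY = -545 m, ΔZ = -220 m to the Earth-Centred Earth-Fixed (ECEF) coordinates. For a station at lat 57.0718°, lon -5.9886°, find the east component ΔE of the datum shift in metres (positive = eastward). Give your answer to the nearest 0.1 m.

At φ = 57.0718°, λ = -5.9886°: sin φ = 0.839352, cos φ = 0.543588, sin λ = -0.104331, cos λ = 0.994543.
ΔE = −sin λ·ΔX + cos λ·ΔY = −(-0.104331)·(-291) + (0.994543)·(-545) = -572.39 m.

ΔE = -572.4 m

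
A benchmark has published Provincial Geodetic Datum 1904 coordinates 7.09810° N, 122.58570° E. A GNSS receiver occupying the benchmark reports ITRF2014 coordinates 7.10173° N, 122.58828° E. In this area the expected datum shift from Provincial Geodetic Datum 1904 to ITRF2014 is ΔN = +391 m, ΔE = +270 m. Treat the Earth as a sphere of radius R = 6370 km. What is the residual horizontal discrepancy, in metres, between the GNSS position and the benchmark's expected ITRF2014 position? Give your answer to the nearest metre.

19 m

Observed coordinate differences: Δφ = +0.00363°, Δλ = +0.00258°.
Converting to metres (1° lat = 111177 m, cos φ = 0.992336): observed ΔN = 403.6 m, observed ΔE = 284.6 m.
Subtracting the expected shift leaves a residual of 403.6 − (391) = 12.6 m north and 284.6 − (270) = 14.6 m east.
Residual distance = √(12.6² + 14.6²) = 19.3 m.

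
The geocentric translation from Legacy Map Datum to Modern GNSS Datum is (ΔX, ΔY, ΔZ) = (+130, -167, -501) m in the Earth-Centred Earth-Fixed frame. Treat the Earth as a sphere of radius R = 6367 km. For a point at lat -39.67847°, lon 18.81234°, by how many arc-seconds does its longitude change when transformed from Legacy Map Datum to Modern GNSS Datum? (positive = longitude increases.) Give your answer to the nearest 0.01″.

sin φ = -0.638479, cos φ = 0.769640, sin λ = 0.322470, cos λ = 0.946580.
East component: ΔE = −sin λ·ΔX + cos λ·ΔY = −(0.322470)(130) + (0.946580)(-167) = -200.00 m.
1° of latitude spans πR/180 = 111125 m; at latitude φ, 1° of longitude spans that × cos φ = 85526.3 m, so Δλ = -200.00 / 85526.3 × 3600 = -8.418″.

Δλ = -8.42″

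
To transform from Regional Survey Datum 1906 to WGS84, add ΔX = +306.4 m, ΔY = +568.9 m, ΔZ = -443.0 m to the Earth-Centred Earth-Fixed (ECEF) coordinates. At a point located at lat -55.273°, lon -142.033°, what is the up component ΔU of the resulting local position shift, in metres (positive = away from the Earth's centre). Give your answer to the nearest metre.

ΔU = 27 m

The local up (radial) axis is (cos φ cos λ, cos φ sin λ, sin φ), giving ΔU = -137.606 − 199.379 + 364.091 = 27.11 m.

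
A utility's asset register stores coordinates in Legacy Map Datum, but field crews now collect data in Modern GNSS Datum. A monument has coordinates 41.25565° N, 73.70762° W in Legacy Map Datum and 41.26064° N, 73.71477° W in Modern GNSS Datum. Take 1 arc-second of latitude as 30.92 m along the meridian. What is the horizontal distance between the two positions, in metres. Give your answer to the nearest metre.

816 m

Δφ = 41.26064° − 41.25565° = +0.00499°; Δλ = -73.71477° − -73.70762° = -0.00715°.
1° of latitude = 3600 × 30.92 = 111312 m.
ΔN = Δφ × 111312 = 555.4 m; ΔE = Δλ × 111312 × cos(41.25565°) = -0.00715 × 111312 × 0.751775 = -598.3 m.
Distance = √(ΔE² + ΔN²) = √((-598.3)² + 555.4²) = 816.4 m.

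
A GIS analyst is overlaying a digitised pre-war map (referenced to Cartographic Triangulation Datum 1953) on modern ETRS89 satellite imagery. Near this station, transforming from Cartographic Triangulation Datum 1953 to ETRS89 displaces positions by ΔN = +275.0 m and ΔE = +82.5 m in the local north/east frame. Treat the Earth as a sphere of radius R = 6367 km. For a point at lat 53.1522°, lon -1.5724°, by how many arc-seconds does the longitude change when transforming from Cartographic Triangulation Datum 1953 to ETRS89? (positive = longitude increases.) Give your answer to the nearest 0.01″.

At latitude 53.1522°, cos φ = 0.599691.
One radian of longitude at latitude φ spans R cos φ, so Δλ = ΔE / (R cos φ) = 82.5 / (6367000 × 0.599691) = 2.1607e-05 rad = 4.457″.

Δλ = 4.46″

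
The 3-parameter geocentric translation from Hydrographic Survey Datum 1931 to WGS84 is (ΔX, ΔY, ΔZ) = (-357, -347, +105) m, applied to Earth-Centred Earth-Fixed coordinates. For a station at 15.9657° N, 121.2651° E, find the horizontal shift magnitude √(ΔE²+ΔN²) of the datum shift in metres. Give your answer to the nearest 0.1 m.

502.8 m

The local east axis at (φ, λ) is (−sin λ, cos λ, 0), so ΔE = −sin(121.2651°)·(-357) + cos(121.2651°)·(-347) = 485.25 m.
The local north axis is (−sin φ cos λ, −sin φ sin λ, cos φ), giving ΔN = -50.964 + 81.585 + 100.950 = 131.57 m.
Horizontal magnitude = √(ΔE² + ΔN²) = √(485.25² + 131.57²) = 502.77 m.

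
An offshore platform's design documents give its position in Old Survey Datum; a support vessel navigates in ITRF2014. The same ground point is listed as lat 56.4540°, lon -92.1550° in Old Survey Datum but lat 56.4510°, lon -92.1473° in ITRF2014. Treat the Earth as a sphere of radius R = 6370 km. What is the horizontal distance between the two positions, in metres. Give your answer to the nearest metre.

Δφ = 56.4510° − 56.4540° = -0.0030°; Δλ = -92.1473° − -92.1550° = +0.0077°.
1° along a meridian = πR/180 = 111177 m.
ΔN = Δφ × 111177 = -333.5 m; ΔE = Δλ × 111177 × cos(56.4540°) = +0.0077 × 111177 × 0.552606 = 473.1 m.
Distance = √(ΔE² + ΔN²) = √(473.1² + (-333.5)²) = 578.8 m.

579 m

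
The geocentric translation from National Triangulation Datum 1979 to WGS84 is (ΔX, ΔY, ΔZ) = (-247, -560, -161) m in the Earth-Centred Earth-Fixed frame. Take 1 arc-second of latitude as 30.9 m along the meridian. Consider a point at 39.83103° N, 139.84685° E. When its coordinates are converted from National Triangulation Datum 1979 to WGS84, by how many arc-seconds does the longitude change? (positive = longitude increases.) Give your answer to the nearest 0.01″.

Δλ = 24.75″

sin φ = 0.640526, cos φ = 0.767937, sin λ = 0.644833, cos λ = -0.764324.
East component: ΔE = −sin λ·ΔX + cos λ·ΔY = −(0.644833)(-247) + (-0.764324)(-560) = 587.29 m.
1° of latitude spans 3600 × 30.90 = 111240 m; at latitude φ, 1° of longitude spans that × cos φ = 85425.3 m, so Δλ = 587.29 / 85425.3 × 3600 = 24.750″.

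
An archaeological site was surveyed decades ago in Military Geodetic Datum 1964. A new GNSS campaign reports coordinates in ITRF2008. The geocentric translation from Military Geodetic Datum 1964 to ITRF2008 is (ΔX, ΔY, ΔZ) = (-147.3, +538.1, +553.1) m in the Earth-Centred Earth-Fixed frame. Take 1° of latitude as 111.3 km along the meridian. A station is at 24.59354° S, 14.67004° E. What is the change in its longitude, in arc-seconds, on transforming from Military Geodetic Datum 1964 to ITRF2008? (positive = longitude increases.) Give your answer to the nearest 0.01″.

Δλ = 19.84″

sin φ = -0.416178, cos φ = 0.909283, sin λ = 0.253252, cos λ = 0.967400.
East component: ΔE = −sin λ·ΔX + cos λ·ΔY = −(0.253252)(-147.3) + (0.967400)(538.1) = 557.86 m.
1° of latitude spans 111300 m; at latitude φ, 1° of longitude spans that × cos φ = 101203.2 m, so Δλ = 557.86 / 101203.2 × 3600 = 19.844″.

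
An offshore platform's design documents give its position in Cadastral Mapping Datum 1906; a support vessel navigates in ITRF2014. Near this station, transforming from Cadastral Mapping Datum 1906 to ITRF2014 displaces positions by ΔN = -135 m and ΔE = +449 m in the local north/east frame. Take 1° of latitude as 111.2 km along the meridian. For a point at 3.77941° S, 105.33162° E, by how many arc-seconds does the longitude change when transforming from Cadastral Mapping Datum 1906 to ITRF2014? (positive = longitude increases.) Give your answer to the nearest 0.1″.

At latitude -3.77941°, cos φ = 0.997825.
1° of longitude at this latitude = 111.2 × cos φ = 110.96 km, so Δλ = 449.0 / 110958.2 = 0.0040466° = 14.568″.

Δλ = 14.6″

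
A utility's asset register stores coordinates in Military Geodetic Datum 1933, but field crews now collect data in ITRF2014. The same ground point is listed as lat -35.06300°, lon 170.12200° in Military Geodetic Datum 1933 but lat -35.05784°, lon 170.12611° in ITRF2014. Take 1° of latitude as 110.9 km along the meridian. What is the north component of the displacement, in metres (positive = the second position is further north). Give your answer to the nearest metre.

ΔN = 572 m

Δφ = -35.05784° − -35.06300° = +0.00516°; Δλ = 170.12611° − 170.12200° = +0.00411°.
ΔN = Δφ × 110900 = 572.2 m; ΔE = Δλ × 110900 × cos(-35.06300°) = +0.00411 × 110900 × 0.818521 = 373.1 m.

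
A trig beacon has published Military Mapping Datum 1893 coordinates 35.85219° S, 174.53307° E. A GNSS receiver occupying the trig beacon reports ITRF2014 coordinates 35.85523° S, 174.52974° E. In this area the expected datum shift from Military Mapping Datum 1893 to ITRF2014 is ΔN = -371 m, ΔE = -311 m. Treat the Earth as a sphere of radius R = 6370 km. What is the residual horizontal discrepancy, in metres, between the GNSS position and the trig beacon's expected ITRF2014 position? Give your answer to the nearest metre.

Observed coordinate differences: Δφ = -0.00304°, Δλ = -0.00333°.
Converting to metres (1° lat = 111177 m, cos φ = 0.810531): observed ΔN = -338.0 m, observed ΔE = -300.1 m.
Subtracting the expected shift leaves a residual of -338.0 − (-371) = 33.0 m north and -300.1 − (-311) = 10.9 m east.
Residual distance = √(33.0² + 10.9²) = 34.8 m.

35 m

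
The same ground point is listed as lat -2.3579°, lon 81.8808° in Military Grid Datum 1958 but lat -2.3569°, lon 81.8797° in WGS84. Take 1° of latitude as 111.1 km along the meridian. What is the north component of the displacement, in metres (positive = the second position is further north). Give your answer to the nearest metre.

Δφ = -2.3569° − -2.3579° = +0.0010°; Δλ = 81.8797° − 81.8808° = -0.0011°.
ΔN = Δφ × 111100 = 111.1 m; ΔE = Δλ × 111100 × cos(-2.3579°) = -0.0011 × 111100 × 0.999153 = -122.1 m.

ΔN = 111 m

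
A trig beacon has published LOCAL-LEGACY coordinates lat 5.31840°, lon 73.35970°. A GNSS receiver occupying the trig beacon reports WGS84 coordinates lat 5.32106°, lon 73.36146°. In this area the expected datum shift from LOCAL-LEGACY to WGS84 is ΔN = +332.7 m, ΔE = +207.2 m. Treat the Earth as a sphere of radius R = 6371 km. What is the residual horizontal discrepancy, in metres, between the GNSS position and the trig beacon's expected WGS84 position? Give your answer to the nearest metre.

Observed coordinate differences: Δφ = +0.00266°, Δλ = +0.00176°.
Converting to metres (1° lat = 111195 m, cos φ = 0.995695): observed ΔN = 295.8 m, observed ΔE = 194.9 m.
Subtracting the expected shift leaves a residual of 295.8 − (332.7) = -36.9 m north and 194.9 − (207.2) = -12.3 m east.
Residual distance = √((-36.9)² + (-12.3)²) = 38.9 m.

39 m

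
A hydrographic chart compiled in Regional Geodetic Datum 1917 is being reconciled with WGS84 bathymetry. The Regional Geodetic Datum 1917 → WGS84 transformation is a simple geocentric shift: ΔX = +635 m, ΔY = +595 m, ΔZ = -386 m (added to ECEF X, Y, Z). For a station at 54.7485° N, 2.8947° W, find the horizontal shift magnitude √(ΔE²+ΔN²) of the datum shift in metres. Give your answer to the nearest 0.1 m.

At φ = 54.7485°, λ = -2.8947°: sin φ = 0.816626, cos φ = 0.577167, sin λ = -0.050501, cos λ = 0.998724.
ΔE = −sin λ·ΔX + cos λ·ΔY = −(-0.050501)·(635) + (0.998724)·(595) = 626.31 m.
ΔN = −sin φ cos λ·ΔX − sin φ sin λ·ΔY + cos φ·ΔZ = −(0.816626)(0.998724)(635) − (0.816626)(-0.050501)(595) + (0.577167)(-386) = -716.14 m.
Horizontal magnitude = √(ΔE² + ΔN²) = √(626.31² + (-716.14)²) = 951.38 m.

951.4 m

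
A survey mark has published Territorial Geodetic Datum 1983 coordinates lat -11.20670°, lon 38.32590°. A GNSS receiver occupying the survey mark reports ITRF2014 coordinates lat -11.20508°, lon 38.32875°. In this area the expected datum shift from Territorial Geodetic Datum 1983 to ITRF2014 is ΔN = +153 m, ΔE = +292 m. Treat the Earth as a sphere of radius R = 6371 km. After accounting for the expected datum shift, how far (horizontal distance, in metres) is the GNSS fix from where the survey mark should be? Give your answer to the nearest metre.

33 m

Observed coordinate differences: Δφ = +0.00162°, Δλ = +0.00285°.
Converting to metres (1° lat = 111195 m, cos φ = 0.980932): observed ΔN = 180.1 m, observed ΔE = 310.9 m.
Subtracting the expected shift leaves a residual of 180.1 − (153) = 27.1 m north and 310.9 − (292) = 18.9 m east.
Residual distance = √(27.1² + 18.9²) = 33.0 m.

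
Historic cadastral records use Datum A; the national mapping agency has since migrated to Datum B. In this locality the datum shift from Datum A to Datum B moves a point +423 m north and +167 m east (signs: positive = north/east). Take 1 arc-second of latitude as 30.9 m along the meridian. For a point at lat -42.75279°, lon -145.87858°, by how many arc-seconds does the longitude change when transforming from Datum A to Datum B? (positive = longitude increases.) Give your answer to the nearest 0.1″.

At latitude -42.75279°, cos φ = 0.734289.
1″ of longitude at this latitude = 30.90 × cos φ = 22.6895 m, so Δλ = 167.0 / 22.6895 = 7.360″.

Δλ = 7.4″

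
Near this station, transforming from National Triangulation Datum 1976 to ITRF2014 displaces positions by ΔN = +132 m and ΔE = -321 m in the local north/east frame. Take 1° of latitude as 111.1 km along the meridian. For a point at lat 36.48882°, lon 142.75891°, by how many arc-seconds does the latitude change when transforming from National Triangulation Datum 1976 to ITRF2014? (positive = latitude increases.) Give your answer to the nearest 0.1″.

Δφ = 4.3″

1° of latitude = 111.1 km, so Δφ = 132.0 / 111100 = 0.0011881° = 4.277″.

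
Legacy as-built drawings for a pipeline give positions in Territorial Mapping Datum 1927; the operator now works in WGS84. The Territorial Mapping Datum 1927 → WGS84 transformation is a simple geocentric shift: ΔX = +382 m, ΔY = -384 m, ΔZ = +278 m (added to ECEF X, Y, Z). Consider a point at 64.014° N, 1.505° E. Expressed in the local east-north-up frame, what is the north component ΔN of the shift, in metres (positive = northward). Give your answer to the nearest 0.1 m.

At φ = 64.014°, λ = 1.505°: sin φ = 0.898901, cos φ = 0.438152, sin λ = 0.026264, cos λ = 0.999655.
ΔN = −sin φ cos λ·ΔX − sin φ sin λ·ΔY + cos φ·ΔZ = −(0.898901)(0.999655)(382) − (0.898901)(0.026264)(-384) + (0.438152)(278) = -212.39 m.

ΔN = -212.4 m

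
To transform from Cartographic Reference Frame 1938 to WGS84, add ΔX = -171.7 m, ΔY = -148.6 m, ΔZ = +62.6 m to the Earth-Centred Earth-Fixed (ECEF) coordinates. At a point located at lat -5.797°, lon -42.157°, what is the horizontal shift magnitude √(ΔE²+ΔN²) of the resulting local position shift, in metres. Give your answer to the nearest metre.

233 m

At φ = -5.797°, λ = -42.157°: sin φ = -0.101004, cos φ = 0.994886, sin λ = -0.671164, cos λ = 0.741309.
ΔE = −sin λ·ΔX + cos λ·ΔY = −(-0.671164)·(-171.7) + (0.741309)·(-148.6) = -225.40 m.
ΔN = −sin φ cos λ·ΔX − sin φ sin λ·ΔY + cos φ·ΔZ = −(-0.101004)(0.741309)(-171.7) − (-0.101004)(-0.671164)(-148.6) + (0.994886)(62.6) = 59.50 m.
Horizontal magnitude = √(ΔE² + ΔN²) = √((-225.40)² + 59.50²) = 233.12 m.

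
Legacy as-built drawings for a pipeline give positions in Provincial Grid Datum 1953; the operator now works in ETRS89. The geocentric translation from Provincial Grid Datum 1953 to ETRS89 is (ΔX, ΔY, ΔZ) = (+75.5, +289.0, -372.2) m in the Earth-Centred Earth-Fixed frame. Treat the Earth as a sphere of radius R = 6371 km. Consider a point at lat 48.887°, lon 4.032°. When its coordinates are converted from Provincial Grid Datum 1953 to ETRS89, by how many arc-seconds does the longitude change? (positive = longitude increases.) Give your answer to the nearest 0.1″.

sin φ = 0.753414, cos φ = 0.657546, sin λ = 0.070314, cos λ = 0.997525.
East component: ΔE = −sin λ·ΔX + cos λ·ΔY = −(0.070314)(75.5) + (0.997525)(289.0) = 282.98 m.
1° of latitude spans πR/180 = 111195 m; at latitude φ, 1° of longitude spans that × cos φ = 73115.8 m, so Δλ = 282.98 / 73115.8 × 3600 = 13.933″.

Δλ = 13.9″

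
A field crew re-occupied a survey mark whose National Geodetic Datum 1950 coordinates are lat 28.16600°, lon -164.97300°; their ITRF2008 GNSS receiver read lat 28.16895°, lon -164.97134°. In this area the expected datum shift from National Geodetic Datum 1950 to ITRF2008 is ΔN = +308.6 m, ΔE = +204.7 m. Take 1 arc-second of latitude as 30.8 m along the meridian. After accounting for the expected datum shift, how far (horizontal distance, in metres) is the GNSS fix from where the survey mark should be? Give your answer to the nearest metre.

Observed coordinate differences: Δφ = +0.00295°, Δλ = +0.00166°.
Converting to metres (1° lat = 110880 m, cos φ = 0.881584): observed ΔN = 327.1 m, observed ΔE = 162.3 m.
Subtracting the expected shift leaves a residual of 327.1 − (308.6) = 18.5 m north and 162.3 − (204.7) = -42.4 m east.
Residual distance = √(18.5² + (-42.4)²) = 46.3 m.

46 m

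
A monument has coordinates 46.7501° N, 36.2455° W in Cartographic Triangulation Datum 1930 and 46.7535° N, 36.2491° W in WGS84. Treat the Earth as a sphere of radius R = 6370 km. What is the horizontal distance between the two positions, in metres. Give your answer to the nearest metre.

Δφ = 46.7535° − 46.7501° = +0.0034°; Δλ = -36.2491° − -36.2455° = -0.0036°.
1° along a meridian = πR/180 = 111177 m.
ΔN = Δφ × 111177 = 378.0 m; ΔE = Δλ × 111177 × cos(46.7501°) = -0.0036 × 111177 × 0.685182 = -274.2 m.
Distance = √(ΔE² + ΔN²) = √((-274.2)² + 378.0²) = 467.0 m.

467 m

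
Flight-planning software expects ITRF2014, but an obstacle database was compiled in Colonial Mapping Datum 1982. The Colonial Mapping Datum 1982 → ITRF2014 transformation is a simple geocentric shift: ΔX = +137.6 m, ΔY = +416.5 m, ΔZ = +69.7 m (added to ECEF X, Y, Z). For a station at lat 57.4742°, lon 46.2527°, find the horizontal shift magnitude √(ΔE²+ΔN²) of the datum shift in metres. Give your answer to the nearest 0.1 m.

The local east axis at (φ, λ) is (−sin λ, cos λ, 0), so ΔE = −sin(46.2527°)·137.6 + cos(46.2527°)·416.5 = 188.60 m.
The local north axis is (−sin φ cos λ, −sin φ sin λ, cos φ), giving ΔN = -80.224 − 253.685 + 37.476 = -296.43 m.
Horizontal magnitude = √(ΔE² + ΔN²) = √(188.60² + (-296.43)²) = 351.34 m.

351.3 m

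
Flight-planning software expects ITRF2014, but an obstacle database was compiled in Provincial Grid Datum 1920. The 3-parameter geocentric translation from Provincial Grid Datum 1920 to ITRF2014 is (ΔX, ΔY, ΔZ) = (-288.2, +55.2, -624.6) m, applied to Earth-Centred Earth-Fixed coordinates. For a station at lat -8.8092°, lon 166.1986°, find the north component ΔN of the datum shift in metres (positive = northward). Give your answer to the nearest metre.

At φ = -8.8092°, λ = 166.1986°: sin φ = -0.153145, cos φ = 0.988204, sin λ = 0.238557, cos λ = -0.971128.
ΔN = −sin φ cos λ·ΔX − sin φ sin λ·ΔY + cos φ·ΔZ = −(-0.153145)(-0.971128)(-288.2) − (-0.153145)(0.238557)(55.2) + (0.988204)(-624.6) = -572.35 m.

ΔN = -572 m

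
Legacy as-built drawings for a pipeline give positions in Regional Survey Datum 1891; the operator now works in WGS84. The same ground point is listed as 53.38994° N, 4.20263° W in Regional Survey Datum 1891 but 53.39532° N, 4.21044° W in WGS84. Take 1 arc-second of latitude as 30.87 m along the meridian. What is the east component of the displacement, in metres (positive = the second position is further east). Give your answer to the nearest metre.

ΔE = -518 m

Δφ = 53.39532° − 53.38994° = +0.00538°; Δλ = -4.21044° − -4.20263° = -0.00781°.
1° of latitude = 3600 × 30.87 = 111132 m.
ΔN = Δφ × 111132 = 597.9 m; ΔE = Δλ × 111132 × cos(53.38994°) = -0.00781 × 111132 × 0.596366 = -517.6 m.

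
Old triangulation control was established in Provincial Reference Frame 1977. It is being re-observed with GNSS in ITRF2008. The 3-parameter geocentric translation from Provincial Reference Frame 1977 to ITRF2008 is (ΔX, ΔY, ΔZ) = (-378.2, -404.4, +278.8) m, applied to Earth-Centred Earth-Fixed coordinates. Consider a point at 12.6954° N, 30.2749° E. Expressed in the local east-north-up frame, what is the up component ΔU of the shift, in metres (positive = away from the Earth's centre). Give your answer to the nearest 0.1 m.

ΔU = -456.3 m

The local up (radial) axis is (cos φ cos λ, cos φ sin λ, sin φ), giving ΔU = -318.635 − 198.894 + 61.271 = -456.26 m.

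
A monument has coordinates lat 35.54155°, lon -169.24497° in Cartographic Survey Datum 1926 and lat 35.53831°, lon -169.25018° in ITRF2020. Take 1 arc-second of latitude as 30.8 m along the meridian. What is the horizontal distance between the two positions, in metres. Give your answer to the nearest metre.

592 m

Δφ = 35.53831° − 35.54155° = -0.00324°; Δλ = -169.25018° − -169.24497° = -0.00521°.
1° of latitude = 3600 × 30.80 = 110880 m.
ΔN = Δφ × 110880 = -359.3 m; ΔE = Δλ × 110880 × cos(35.54155°) = -0.00521 × 110880 × 0.813694 = -470.1 m.
Distance = √(ΔE² + ΔN²) = √((-470.1)² + (-359.3)²) = 591.6 m.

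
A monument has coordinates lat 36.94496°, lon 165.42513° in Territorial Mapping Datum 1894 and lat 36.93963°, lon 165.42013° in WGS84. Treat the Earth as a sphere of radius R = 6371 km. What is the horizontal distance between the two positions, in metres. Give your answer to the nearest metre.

Δφ = 36.93963° − 36.94496° = -0.00533°; Δλ = 165.42013° − 165.42513° = -0.00500°.
1° along a meridian = πR/180 = 111195 m.
ΔN = Δφ × 111195 = -592.7 m; ΔE = Δλ × 111195 × cos(36.94496°) = -0.00500 × 111195 × 0.799213 = -444.3 m.
Distance = √(ΔE² + ΔN²) = √((-444.3)² + (-592.7)²) = 740.7 m.

741 m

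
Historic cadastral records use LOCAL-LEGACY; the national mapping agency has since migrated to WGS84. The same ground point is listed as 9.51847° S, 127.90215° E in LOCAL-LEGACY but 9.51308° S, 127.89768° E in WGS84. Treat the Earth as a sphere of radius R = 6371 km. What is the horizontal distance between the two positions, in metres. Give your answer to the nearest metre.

774 m

Δφ = -9.51308° − -9.51847° = +0.00539°; Δλ = 127.89768° − 127.90215° = -0.00447°.
1° along a meridian = πR/180 = 111195 m.
ΔN = Δφ × 111195 = 599.3 m; ΔE = Δλ × 111195 × cos(-9.51847°) = -0.00447 × 111195 × 0.986232 = -490.2 m.
Distance = √(ΔE² + ΔN²) = √((-490.2)² + 599.3²) = 774.3 m.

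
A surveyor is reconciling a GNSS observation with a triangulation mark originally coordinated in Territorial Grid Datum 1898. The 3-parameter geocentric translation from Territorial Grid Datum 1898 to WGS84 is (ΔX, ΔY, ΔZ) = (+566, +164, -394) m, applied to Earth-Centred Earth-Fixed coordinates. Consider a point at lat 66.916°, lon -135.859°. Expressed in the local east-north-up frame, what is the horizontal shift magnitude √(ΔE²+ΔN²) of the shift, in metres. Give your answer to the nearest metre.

426 m

At φ = 66.916°, λ = -135.859°: sin φ = 0.919931, cos φ = 0.392080, sin λ = -0.696426, cos λ = -0.717628.
ΔE = −sin λ·ΔX + cos λ·ΔY = −(-0.696426)·(566) + (-0.717628)·(164) = 276.49 m.
ΔN = −sin φ cos λ·ΔX − sin φ sin λ·ΔY + cos φ·ΔZ = −(0.919931)(-0.717628)(566) − (0.919931)(-0.696426)(164) + (0.392080)(-394) = 324.24 m.
Horizontal magnitude = √(ΔE² + ΔN²) = √(276.49² + 324.24²) = 426.12 m.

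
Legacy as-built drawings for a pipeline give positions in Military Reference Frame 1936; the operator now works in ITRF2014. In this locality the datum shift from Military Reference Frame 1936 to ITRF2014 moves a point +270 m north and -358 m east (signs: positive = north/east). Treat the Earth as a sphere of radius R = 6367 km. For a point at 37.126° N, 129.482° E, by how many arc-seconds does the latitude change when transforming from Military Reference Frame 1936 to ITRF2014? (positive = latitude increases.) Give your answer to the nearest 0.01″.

On a sphere of radius R, 1 rad of latitude = R, so Δφ = ΔN / R = 270.0 / 6367000 = 4.2406e-05 rad = 8.747″.

Δφ = 8.75″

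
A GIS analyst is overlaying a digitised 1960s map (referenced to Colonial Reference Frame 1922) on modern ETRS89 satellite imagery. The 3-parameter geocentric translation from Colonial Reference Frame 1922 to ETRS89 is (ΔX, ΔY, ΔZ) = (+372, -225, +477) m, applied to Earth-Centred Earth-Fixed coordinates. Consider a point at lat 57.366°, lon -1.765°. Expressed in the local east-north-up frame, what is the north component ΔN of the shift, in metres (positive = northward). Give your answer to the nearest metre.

ΔN = -62 m

At φ = 57.366°, λ = -1.765°: sin φ = 0.842133, cos φ = 0.539271, sin λ = -0.030800, cos λ = 0.999526.
ΔN = −sin φ cos λ·ΔX − sin φ sin λ·ΔY + cos φ·ΔZ = −(0.842133)(0.999526)(372) − (0.842133)(-0.030800)(-225) + (0.539271)(477) = -61.73 m.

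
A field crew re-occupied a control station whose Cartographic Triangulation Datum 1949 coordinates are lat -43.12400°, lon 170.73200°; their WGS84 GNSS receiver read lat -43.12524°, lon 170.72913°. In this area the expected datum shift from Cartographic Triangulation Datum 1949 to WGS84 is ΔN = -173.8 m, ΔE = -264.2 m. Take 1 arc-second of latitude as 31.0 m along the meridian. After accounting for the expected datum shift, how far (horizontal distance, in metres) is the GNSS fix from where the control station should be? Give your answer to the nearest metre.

Observed coordinate differences: Δφ = -0.00124°, Δλ = -0.00287°.
Converting to metres (1° lat = 111600 m, cos φ = 0.729876): observed ΔN = -138.4 m, observed ΔE = -233.8 m.
Subtracting the expected shift leaves a residual of -138.4 − (-173.8) = 35.4 m north and -233.8 − (-264.2) = 30.4 m east.
Residual distance = √(35.4² + 30.4²) = 46.7 m.

47 m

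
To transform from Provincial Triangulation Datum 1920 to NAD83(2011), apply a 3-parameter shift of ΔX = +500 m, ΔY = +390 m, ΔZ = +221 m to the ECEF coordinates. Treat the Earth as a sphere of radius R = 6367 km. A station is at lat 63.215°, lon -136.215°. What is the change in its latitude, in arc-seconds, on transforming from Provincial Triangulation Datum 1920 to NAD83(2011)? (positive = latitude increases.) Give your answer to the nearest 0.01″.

sin φ = 0.892704, cos φ = 0.450644, sin λ = -0.691954, cos λ = -0.721941.
North component: ΔN = −sin φ cos λ·ΔX − sin φ sin λ·ΔY + cos φ·ΔZ = −(0.892704)(-0.721941)(500) − (0.892704)(-0.691954)(390) + (0.450644)(221) = 662.74 m.
1° of latitude spans πR/180 = 111125 m, so Δφ = 662.74 / 111125 × 3600 = 21.470″.

Δφ = 21.47″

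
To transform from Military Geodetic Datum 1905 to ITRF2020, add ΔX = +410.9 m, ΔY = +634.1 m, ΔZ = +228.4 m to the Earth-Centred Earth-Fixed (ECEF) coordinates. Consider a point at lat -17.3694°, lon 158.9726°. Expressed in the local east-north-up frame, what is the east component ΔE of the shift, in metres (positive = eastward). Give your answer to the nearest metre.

The local east axis at (φ, λ) is (−sin λ, cos λ, 0), so ΔE = −sin(158.9726°)·410.9 + cos(158.9726°)·634.1 = -739.31 m.

ΔE = -739 m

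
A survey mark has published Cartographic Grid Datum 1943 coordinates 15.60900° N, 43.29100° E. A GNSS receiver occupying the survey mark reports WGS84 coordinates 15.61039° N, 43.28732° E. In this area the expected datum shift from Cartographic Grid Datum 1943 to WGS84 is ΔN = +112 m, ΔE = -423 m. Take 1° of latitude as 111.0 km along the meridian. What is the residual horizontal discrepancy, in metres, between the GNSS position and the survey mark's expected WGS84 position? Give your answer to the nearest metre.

52 m

Observed coordinate differences: Δφ = +0.00139°, Δλ = -0.00368°.
Converting to metres (1° lat = 111000 m, cos φ = 0.963120): observed ΔN = 154.3 m, observed ΔE = -393.4 m.
Subtracting the expected shift leaves a residual of 154.3 − (112) = 42.3 m north and -393.4 − (-423) = 29.6 m east.
Residual distance = √(42.3² + 29.6²) = 51.6 m.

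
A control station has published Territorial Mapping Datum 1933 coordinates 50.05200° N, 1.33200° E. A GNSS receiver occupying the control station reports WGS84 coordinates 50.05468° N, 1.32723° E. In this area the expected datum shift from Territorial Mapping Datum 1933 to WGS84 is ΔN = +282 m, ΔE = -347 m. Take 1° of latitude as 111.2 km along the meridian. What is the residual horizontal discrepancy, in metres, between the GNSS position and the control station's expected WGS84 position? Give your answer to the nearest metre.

Observed coordinate differences: Δφ = +0.00268°, Δλ = -0.00477°.
Converting to metres (1° lat = 111200 m, cos φ = 0.642092): observed ΔN = 298.0 m, observed ΔE = -340.6 m.
Subtracting the expected shift leaves a residual of 298.0 − (282) = 16.0 m north and -340.6 − (-347) = 6.4 m east.
Residual distance = √(16.0² + 6.4²) = 17.3 m.

17 m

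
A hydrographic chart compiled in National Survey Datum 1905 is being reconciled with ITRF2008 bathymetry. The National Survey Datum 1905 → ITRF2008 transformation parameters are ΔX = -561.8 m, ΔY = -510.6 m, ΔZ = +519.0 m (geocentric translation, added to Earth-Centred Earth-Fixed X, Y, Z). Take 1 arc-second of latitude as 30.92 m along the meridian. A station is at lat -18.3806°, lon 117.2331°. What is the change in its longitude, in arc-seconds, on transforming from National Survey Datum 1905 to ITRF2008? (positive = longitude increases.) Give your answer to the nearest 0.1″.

Δλ = 25.0″

sin φ = -0.315328, cos φ = 0.948983, sin λ = 0.889152, cos λ = -0.457612.
East component: ΔE = −sin λ·ΔX + cos λ·ΔY = −(0.889152)(-561.8) + (-0.457612)(-510.6) = 733.18 m.
1° of latitude spans 3600 × 30.92 = 111312 m; at latitude φ, 1° of longitude spans that × cos φ = 105633.2 m, so Δλ = 733.18 / 105633.2 × 3600 = 24.987″.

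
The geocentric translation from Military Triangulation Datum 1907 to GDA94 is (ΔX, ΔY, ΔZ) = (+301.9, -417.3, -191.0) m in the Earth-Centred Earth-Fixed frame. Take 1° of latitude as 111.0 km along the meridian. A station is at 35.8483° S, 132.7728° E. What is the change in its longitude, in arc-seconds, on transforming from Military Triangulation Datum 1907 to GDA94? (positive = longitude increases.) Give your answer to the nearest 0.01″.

Δλ = 2.47″

sin φ = -0.585641, cos φ = 0.810570, sin λ = 0.734052, cos λ = -0.679093.
East component: ΔE = −sin λ·ΔX + cos λ·ΔY = −(0.734052)(301.9) + (-0.679093)(-417.3) = 61.78 m.
1° of latitude spans 111000 m; at latitude φ, 1° of longitude spans that × cos φ = 89973.3 m, so Δλ = 61.78 / 89973.3 × 3600 = 2.472″.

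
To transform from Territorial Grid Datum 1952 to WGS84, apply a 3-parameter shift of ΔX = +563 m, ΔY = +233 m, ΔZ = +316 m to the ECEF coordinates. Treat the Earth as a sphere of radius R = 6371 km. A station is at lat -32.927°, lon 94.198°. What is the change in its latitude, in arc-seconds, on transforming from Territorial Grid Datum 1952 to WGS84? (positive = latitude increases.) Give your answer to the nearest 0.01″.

sin φ = -0.543570, cos φ = 0.839364, sin λ = 0.997317, cos λ = -0.073203.
North component: ΔN = −sin φ cos λ·ΔX − sin φ sin λ·ΔY + cos φ·ΔZ = −(-0.543570)(-0.073203)(563) − (-0.543570)(0.997317)(233) + (0.839364)(316) = 369.15 m.
1° of latitude spans πR/180 = 111195 m, so Δφ = 369.15 / 111195 × 3600 = 11.951″.

Δφ = 11.95″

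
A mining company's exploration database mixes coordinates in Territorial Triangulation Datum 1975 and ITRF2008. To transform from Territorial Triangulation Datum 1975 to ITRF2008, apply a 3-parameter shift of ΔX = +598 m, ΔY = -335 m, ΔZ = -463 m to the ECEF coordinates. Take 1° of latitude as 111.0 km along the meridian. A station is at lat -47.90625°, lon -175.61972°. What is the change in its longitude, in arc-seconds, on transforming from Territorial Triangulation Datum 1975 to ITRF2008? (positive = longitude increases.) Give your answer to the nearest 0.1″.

Δλ = 18.4″

sin φ = -0.742049, cos φ = 0.670346, sin λ = -0.076376, cos λ = -0.997079.
East component: ΔE = −sin λ·ΔX + cos λ·ΔY = −(-0.076376)(598) + (-0.997079)(-335) = 379.69 m.
1° of latitude spans 111000 m; at latitude φ, 1° of longitude spans that × cos φ = 74408.4 m, so Δλ = 379.69 / 74408.4 × 3600 = 18.370″.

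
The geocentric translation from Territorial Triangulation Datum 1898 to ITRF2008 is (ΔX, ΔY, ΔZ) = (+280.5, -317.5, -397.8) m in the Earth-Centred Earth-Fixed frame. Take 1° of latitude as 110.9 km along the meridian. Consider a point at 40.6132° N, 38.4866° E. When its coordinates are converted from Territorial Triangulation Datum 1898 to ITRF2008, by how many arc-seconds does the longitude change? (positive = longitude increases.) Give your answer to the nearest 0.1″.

Δλ = -18.1″

sin φ = 0.650949, cos φ = 0.759121, sin λ = 0.622332, cos λ = 0.782754.
East component: ΔE = −sin λ·ΔX + cos λ·ΔY = −(0.622332)(280.5) + (0.782754)(-317.5) = -423.09 m.
1° of latitude spans 110900 m; at latitude φ, 1° of longitude spans that × cos φ = 84186.6 m, so Δλ = -423.09 / 84186.6 × 3600 = -18.092″.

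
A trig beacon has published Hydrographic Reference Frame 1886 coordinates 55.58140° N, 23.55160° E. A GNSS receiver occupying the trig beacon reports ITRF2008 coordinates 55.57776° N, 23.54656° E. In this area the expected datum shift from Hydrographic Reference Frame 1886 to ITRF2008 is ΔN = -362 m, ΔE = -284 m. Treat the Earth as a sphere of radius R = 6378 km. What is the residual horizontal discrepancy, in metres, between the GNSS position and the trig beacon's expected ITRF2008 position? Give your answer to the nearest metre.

Observed coordinate differences: Δφ = -0.00364°, Δλ = -0.00504°.
Converting to metres (1° lat = 111317 m, cos φ = 0.565235): observed ΔN = -405.2 m, observed ΔE = -317.1 m.
Subtracting the expected shift leaves a residual of -405.2 − (-362) = -43.2 m north and -317.1 − (-284) = -33.1 m east.
Residual distance = √((-43.2)² + (-33.1)²) = 54.4 m.

54 m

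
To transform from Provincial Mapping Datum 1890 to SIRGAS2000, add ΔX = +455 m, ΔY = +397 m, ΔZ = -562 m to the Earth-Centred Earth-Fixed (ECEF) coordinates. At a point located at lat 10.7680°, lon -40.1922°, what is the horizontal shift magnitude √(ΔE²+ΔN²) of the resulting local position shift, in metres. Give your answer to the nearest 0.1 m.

824.8 m

The local east axis at (φ, λ) is (−sin λ, cos λ, 0), so ΔE = −sin(-40.1922°)·455 + cos(-40.1922°)·397 = 596.90 m.
The local north axis is (−sin φ cos λ, −sin φ sin λ, cos φ), giving ΔN = -64.937 + 47.868 − 552.104 = -569.17 m.
Horizontal magnitude = √(ΔE² + ΔN²) = √(596.90² + (-569.17)²) = 824.77 m.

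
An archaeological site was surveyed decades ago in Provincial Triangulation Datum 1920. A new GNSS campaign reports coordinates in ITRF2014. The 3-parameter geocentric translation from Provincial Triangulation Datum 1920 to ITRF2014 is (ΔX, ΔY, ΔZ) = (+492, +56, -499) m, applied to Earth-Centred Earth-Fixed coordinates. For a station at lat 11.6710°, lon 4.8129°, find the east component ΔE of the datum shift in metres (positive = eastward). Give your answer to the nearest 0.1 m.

ΔE = 14.5 m

The local east axis at (φ, λ) is (−sin λ, cos λ, 0), so ΔE = −sin(4.8129°)·492 + cos(4.8129°)·56 = 14.52 m.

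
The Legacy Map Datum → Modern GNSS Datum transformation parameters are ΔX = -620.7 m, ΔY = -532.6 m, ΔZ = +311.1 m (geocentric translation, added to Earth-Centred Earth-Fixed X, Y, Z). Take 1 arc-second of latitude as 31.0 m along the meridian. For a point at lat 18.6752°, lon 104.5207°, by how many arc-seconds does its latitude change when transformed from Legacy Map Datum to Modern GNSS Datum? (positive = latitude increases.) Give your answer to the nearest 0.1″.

Δφ = 13.2″

sin φ = 0.320203, cos φ = 0.947349, sin λ = 0.968057, cos λ = -0.250730.
North component: ΔN = −sin φ cos λ·ΔX − sin φ sin λ·ΔY + cos φ·ΔZ = −(0.320203)(-0.250730)(-620.7) − (0.320203)(0.968057)(-532.6) + (0.947349)(311.1) = 409.98 m.
1° of latitude spans 3600 × 31.00 = 111600 m, so Δφ = 409.98 / 111600 × 3600 = 13.225″.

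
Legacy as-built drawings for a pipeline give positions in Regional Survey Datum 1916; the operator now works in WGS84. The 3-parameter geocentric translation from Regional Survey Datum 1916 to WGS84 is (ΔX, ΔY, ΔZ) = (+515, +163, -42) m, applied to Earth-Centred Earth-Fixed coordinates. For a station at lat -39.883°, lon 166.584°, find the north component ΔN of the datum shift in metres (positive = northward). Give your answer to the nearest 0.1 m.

ΔN = -329.2 m

At φ = -39.883°, λ = 166.584°: sin φ = -0.641222, cos φ = 0.767355, sin λ = 0.232020, cos λ = -0.972711.
ΔN = −sin φ cos λ·ΔX − sin φ sin λ·ΔY + cos φ·ΔZ = −(-0.641222)(-0.972711)(515) − (-0.641222)(0.232020)(163) + (0.767355)(-42) = -329.20 m.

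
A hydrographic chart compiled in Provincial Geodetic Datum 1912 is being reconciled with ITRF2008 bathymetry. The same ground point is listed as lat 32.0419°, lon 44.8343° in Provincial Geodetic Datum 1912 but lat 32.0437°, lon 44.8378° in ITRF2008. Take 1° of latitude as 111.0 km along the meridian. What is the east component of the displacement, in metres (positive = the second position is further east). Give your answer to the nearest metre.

Δφ = 32.0437° − 32.0419° = +0.0018°; Δλ = 44.8378° − 44.8343° = +0.0035°.
ΔN = Δφ × 111000 = 199.8 m; ΔE = Δλ × 111000 × cos(32.0419°) = +0.0035 × 111000 × 0.847660 = 329.3 m.

ΔE = 329 m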